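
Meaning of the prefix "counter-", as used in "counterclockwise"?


Prefix: counter-
Example: counterclockwise = counter- + clockwise
Meaning = against / opposite


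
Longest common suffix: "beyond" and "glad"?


Word 1: "beyond"
Word 2: "glad"
Comparing from end:
  Pos -1: 'd' == 'd'
  Pos -2: 'n' != 'a' (stop)
LCS = "d" (length 1)


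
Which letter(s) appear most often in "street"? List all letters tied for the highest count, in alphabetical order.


Word: "street"
Letter counts:
  'e': 2
  'r': 1
  's': 1
  't': 2
Maximum count = 2
Most frequent = 'e', 't' (2 times each)


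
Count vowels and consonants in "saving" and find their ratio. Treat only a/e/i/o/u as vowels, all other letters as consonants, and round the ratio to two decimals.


Word: "saving"
Vowels (a,e,i,o,u): 2
Consonants: 4
Ratio = 2/4
= 0.50


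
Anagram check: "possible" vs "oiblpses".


Word 1: "possible" → sorted: beilopss
Word 2: "oiblpses" → sorted: beilopss
Same letters? beilopss == beilopss
Anagram = Yes


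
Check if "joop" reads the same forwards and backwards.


Word: "joop"
Reversed: "pooj"
Forward == Backward? joop != pooj
Palindrome = No


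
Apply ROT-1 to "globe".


Word: "globe"
Shift: 1
Each letter → (letter + shift) mod 26:
  'g' (6) + 1 = 7 → 'h'
  'l' (11) + 1 = 12 → 'm'
  'o' (14) + 1 = 15 → 'p'
  'b' (1) + 1 = 2 → 'c'
  'e' (4) + 1 = 5 → 'f'
Result = "hmpcf"


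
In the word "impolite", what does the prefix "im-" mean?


Prefix: im-
Example: impolite (im- + polite)
Meaning = not / into


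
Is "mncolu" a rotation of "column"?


Word: "column", Candidate: "mncolu"
Method: check if candidate is substring of word+word
"columncolumn" contains "mncolu"? Yes
Is rotation = Yes


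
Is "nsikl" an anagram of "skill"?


Word 1: "skill" → sorted: iklls
Word 2: "nsikl" → sorted: iklns
Same letters? iklls != iklns
Anagram = No


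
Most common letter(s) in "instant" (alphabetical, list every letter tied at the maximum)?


Word: "instant"
Letter counts:
  'a': 1
  'i': 1
  'n': 2
  's': 1
  't': 2
Maximum count = 2
Most frequent = 'n', 't' (2 times each)


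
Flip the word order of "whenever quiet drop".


Original: "whenever quiet drop"
Words (1..n): whenever | quiet | drop
Reversed (n..1): drop | quiet | whenever
Result = "drop quiet whenever"


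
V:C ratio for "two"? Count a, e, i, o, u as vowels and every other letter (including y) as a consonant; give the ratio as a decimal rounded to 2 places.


Word: "two"
Vowels (a,e,i,o,u): 1
Consonants: 2
Ratio = 1/2
= 0.50


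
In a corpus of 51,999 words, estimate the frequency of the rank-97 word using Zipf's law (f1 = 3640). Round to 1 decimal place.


Zipf's law: f(r) = f(1) / r
f(1) = 3640
f(97) = 3640 / 97
= 37.5 occurrences


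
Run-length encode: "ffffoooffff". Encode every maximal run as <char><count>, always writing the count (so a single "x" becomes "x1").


String: "ffffoooffff"
Scanning for consecutive runs:
  'f' x 4
  'o' x 3
  'f' x 4
RLE = "f4o3f4"


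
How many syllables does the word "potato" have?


Word: "potato"
Syllable breakdown: po | ta | to
Counting: 3 parts
= 3 syllables


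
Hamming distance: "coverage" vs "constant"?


Comparing character by character (same length = 8):
  Pos 0: 'c' vs 'c' =
  Pos 1: 'o' vs 'o' =
  Pos 2: 'v' vs 'n' !=
  Pos 3: 'e' vs 's' !=
  Pos 4: 'r' vs 't' !=
  Pos 5: 'a' vs 'a' =
  Pos 6: 'g' vs 'n' !=
  Pos 7: 'e' vs 't' !=
Hamming distance = 5


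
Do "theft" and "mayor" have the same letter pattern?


Pattern of "theft": [0, 1, 2, 3, 0]
Pattern of "mayor": [0, 1, 2, 3, 4]
Patterns do not match
Same pattern = No


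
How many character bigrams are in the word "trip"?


Word: "trip" (length 4)
Number of 2-grams = length - 2 + 1 = 4 - 2 + 1
= 3


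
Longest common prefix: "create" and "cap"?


Word 1: "create"
Word 2: "cap"
Comparing from start:
  Pos 0: 'c' == 'c'
  Pos 1: 'r' != 'a' (stop)
LCP = "c" (length 1)


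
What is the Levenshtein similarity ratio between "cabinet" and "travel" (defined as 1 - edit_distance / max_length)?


Word 1: "cabinet" (length 7)
Word 2: "travel" (length 6)
One optimal edit sequence:
  1. delete 'c'  (+1)
  2. substitute 'a' -> 't'  (+1)
  3. substitute 'b' -> 'r'  (+1)
  4. substitute 'i' -> 'a'  (+1)
  5. substitute 'n' -> 'v'  (+1)
  6. keep 'e'
  7. substitute 't' -> 'l'  (+1)
Edit distance = 6
Max length = max(7, 6) = 7
Similarity = 1 - 6/7
= 0.1429


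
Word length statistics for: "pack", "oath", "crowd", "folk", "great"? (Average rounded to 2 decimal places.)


Lengths: "pack"=4, "oath"=4, "crowd"=5, "folk"=4, "great"=5
Sum = 22, Count = 5
Average = 22/5 = 4.40
= avg=4.40, min=4, max=5


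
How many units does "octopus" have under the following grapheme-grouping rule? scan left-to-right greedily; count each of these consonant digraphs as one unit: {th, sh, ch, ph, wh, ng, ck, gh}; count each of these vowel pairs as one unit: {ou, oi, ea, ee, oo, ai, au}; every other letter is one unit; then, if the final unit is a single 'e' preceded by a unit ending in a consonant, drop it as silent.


Word: "octopus" (7 letters)
Left-to-right scan:
  [1] 'o' (letter)
  [2] 'c' (letter)
  [3] 't' (letter)
  [4] 'o' (letter)
  [5] 'p' (letter)
  [6] 'u' (letter)
  [7] 's' (letter)
Units from scan: 7
Sound units = 7 units


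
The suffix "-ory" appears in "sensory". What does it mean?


Suffix: -ory
Example: sensory = sense + -ory, with a spelling change
Meaning = relating to / place for


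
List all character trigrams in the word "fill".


Word: "fill" (length 4)
Number of trigrams = 4 - 3 + 1 = 2
  Position 0: "fil"
  Position 1: "ill"
Trigrams = "fil", "ill"


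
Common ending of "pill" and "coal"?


Word 1: "pill"
Word 2: "coal"
Comparing from end:
  Pos -1: 'l' == 'l'
  Pos -2: 'l' != 'a' (stop)
LCS = "l" (length 1)


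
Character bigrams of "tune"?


Word: "tune" (length 4)
Number of bigrams = 4 - 2 + 1 = 3
  Position 0: "tu"
  Position 1: "un"
  Position 2: "ne"
Bigrams = "tu", "un", "ne"


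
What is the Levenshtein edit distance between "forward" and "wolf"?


Word 1: "forward" (length 7)
Word 2: "wolf" (length 4)
One optimal edit sequence (insert/delete/substitute each cost 1):
  1. delete 'f'  (+1)
  2. delete 'o'  (+1)
  3. delete 'r'  (+1)
  4. keep 'w'
  5. substitute 'a' -> 'o'  (+1)
  6. substitute 'r' -> 'l'  (+1)
  7. substitute 'd' -> 'f'  (+1)
Total edit operations: 6
Edit distance = 6


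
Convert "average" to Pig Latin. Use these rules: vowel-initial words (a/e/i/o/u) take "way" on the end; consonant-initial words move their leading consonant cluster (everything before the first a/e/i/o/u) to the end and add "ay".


Word: "average"
Starts with vowel → add 'way'
Pig Latin = "averageway"


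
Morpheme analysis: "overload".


Word: "overload"
Morphemes: over- | load
Each morpheme carries meaning
= 2 morphemes


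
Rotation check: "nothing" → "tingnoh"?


Word: "nothing", Candidate: "tingnoh"
Method: check if candidate is substring of word+word
"nothingnothing" contains "tingnoh"? No
Is rotation = No


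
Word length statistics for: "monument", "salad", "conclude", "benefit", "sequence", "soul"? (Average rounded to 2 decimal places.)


Lengths: "monument"=8, "salad"=5, "conclude"=8, "benefit"=7, "sequence"=8, "soul"=4
Sum = 40, Count = 6
Average = 40/6 = 6.67
= avg=6.67, min=4, max=8


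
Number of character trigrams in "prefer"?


Word: "prefer" (length 6)
Number of 3-grams = length - 3 + 1 = 6 - 3 + 1
= 4


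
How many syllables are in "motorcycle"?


Word: "motorcycle"
Syllable breakdown: mo · tor · cy · cle
Counting: 4 parts
= 4 syllables


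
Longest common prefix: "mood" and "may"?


Word 1: "mood"
Word 2: "may"
Comparing from start:
  Pos 0: 'm' == 'm'
  Pos 1: 'o' != 'a' (stop)
LCP = "m" (length 1)


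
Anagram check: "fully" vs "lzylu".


Word 1: "fully" → sorted: flluy
Word 2: "lzylu" → sorted: lluyz
Same letters? flluy != lluyz
Anagram = No


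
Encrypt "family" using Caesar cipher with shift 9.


Word: "family"
Shift: 9
Each letter → (letter + shift) mod 26:
  'f' (5) + 9 = 14 → 'o'
  'a' (0) + 9 = 9 → 'j'
  'm' (12) + 9 = 21 → 'v'
  'i' (8) + 9 = 17 → 'r'
  'l' (11) + 9 = 20 → 'u'
  'y' (24) + 9 = 7 → 'h'
Result = "ojvruh"


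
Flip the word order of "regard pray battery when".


Original: "regard pray battery when"
Words (1..n): regard | pray | battery | when
Reversed (n..1): when | battery | pray | regard
Result = "when battery pray regard"


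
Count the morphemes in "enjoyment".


Word: "enjoyment"
Morphemes: en- | joy | -ment
Each morpheme carries meaning
= 3 morphemes


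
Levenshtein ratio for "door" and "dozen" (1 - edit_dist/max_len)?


Word 1: "door" (length 4)
Word 2: "dozen" (length 5)
One optimal edit sequence:
  1. keep 'd'
  2. keep 'o'
  3. insert 'z'  (+1)
  4. substitute 'o' -> 'e'  (+1)
  5. substitute 'r' -> 'n'  (+1)
Edit distance = 3
Max length = max(4, 5) = 5
Similarity = 1 - 3/5
= 0.4000


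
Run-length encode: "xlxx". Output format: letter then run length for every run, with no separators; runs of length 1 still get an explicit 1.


String: "xlxx"
Scanning for consecutive runs:
  'x' x 1
  'l' x 1
  'x' x 2
RLE = "x1l1x2"


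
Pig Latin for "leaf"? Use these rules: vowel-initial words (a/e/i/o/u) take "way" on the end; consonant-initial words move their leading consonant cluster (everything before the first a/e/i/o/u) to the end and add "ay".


Word: "leaf"
Starts with consonant(s) → move to end, add 'ay'
Consonant cluster: "l"
Pig Latin = "eaflay"


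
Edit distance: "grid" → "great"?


Word 1: "grid" (length 4)
Word 2: "great" (length 5)
One optimal edit sequence (insert/delete/substitute each cost 1):
  1. keep 'g'
  2. keep 'r'
  3. insert 'e'  (+1)
  4. substitute 'i' -> 'a'  (+1)
  5. substitute 'd' -> 't'  (+1)
Total edit operations: 3
Edit distance = 3


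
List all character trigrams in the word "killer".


Word: "killer" (length 6)
Number of trigrams = 6 - 3 + 1 = 4
  Position 0: "kil"
  Position 1: "ill"
  Position 2: "lle"
  Position 3: "ler"
Trigrams = "kil", "ill", "lle", "ler"


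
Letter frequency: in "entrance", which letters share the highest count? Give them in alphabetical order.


Word: "entrance"
Letter counts:
  'a': 1
  'c': 1
  'e': 2
  'n': 2
  'r': 1
  't': 1
Maximum count = 2
Most frequent = 'e', 'n' (2 times each)


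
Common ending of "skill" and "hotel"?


Word 1: "skill"
Word 2: "hotel"
Comparing from end:
  Pos -1: 'l' == 'l'
  Pos -2: 'l' != 'e' (stop)
LCS = "l" (length 1)


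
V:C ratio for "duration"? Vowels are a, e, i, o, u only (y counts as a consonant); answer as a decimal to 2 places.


Word: "duration"
Vowels (a,e,i,o,u): 4
Consonants: 4
Ratio = 4/4
= 1.00


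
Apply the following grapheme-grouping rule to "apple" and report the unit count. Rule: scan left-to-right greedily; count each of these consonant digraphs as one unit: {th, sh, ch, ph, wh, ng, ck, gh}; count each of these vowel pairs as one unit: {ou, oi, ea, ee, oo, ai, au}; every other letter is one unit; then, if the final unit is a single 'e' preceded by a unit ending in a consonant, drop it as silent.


Word: "apple" (5 letters)
Left-to-right scan:
  (1) 'a' (letter)
  (2) 'p' (letter)
  (3) 'p' (letter)
  (4) 'l' (letter)
  (5) 'e' (letter)
Units from scan: 5
Final unit is 'e' after a consonant -> drop as silent (-1)
Sound units = 4 units


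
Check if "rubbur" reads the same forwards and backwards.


Word: "rubbur"
Reversed: "rubbur"
Forward == Backward? rubbur == rubbur
Palindrome = Yes


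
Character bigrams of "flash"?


Word: "flash" (length 5)
Number of bigrams = 5 - 2 + 1 = 4
  Position 0: "fl"
  Position 1: "la"
  Position 2: "as"
  Position 3: "sh"
Bigrams = "fl", "la", "as", "sh"


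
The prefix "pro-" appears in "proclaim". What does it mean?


Prefix: pro-
As in: proclaim -> pro- + claim
Meaning = forward / in favor of


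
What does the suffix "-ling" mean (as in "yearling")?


Suffix: -ling
Example: yearling (year + -ling)
Meaning = small / young


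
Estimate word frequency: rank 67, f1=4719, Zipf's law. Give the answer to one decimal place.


Zipf's law: f(r) = f(1) / r
f(1) = 4719
f(67) = 4719 / 67
= 70.4 occurrences


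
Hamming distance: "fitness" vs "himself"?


Comparing character by character (same length = 7):
  Pos 0: 'f' vs 'h' !=
  Pos 1: 'i' vs 'i' =
  Pos 2: 't' vs 'm' !=
  Pos 3: 'n' vs 's' !=
  Pos 4: 'e' vs 'e' =
  Pos 5: 's' vs 'l' !=
  Pos 6: 's' vs 'f' !=
Hamming distance = 5


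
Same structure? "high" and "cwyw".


Pattern of "high": [0, 1, 2, 0]
Pattern of "cwyw": [0, 1, 2, 1]
Patterns do not match
Same pattern = No


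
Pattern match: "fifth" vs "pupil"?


Pattern of "fifth": [0, 1, 0, 2, 3]
Pattern of "pupil": [0, 1, 0, 2, 3]
Patterns match
Same pattern = Yes


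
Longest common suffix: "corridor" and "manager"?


Word 1: "corridor"
Word 2: "manager"
Comparing from end:
  Pos -1: 'r' == 'r'
  Pos -2: 'o' != 'e' (stop)
LCS = "r" (length 1)


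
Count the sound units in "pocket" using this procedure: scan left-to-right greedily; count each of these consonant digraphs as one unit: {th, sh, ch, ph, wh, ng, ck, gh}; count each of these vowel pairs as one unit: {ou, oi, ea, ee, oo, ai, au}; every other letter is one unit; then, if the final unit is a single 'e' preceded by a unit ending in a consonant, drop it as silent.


Word: "pocket" (6 letters)
Left-to-right scan:
  (1) 'p' (letter)
  (2) 'o' (letter)
  (3) 'ck' (digraph)
  (4) 'e' (letter)
  (5) 't' (letter)
Units from scan: 5
Sound units = 5 units


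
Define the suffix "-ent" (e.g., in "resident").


Suffix: -ent
As in: resident -> reside + -ent, with a spelling change
Meaning = one who / that which


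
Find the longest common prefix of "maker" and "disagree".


Word 1: "maker"
Word 2: "disagree"
Comparing from start:
  Pos 0: 'm' != 'd' (stop)
LCP = "" (length 0)


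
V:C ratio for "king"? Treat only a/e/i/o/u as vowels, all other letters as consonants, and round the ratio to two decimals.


Word: "king"
Vowels (a,e,i,o,u): 1
Consonants: 3
Ratio = 1/3
= 0.33


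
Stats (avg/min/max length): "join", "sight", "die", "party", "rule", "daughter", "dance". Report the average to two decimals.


Lengths: "join"=4, "sight"=5, "die"=3, "party"=5, "rule"=4, "daughter"=8, "dance"=5
Sum = 34, Count = 7
Average = 34/7 = 4.86
= avg=4.86, min=3, max=8


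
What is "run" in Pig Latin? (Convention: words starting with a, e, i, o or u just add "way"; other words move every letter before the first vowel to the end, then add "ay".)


Word: "run"
Starts with consonant(s) → move to end, add 'ay'
Consonant cluster: "r"
Pig Latin = "unray"


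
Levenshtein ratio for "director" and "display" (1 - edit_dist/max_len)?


Word 1: "director" (length 8)
Word 2: "display" (length 7)
One optimal edit sequence:
  1. keep 'd'
  2. keep 'i'
  3. delete 'r'  (+1)
  4. substitute 'e' -> 's'  (+1)
  5. substitute 'c' -> 'p'  (+1)
  6. substitute 't' -> 'l'  (+1)
  7. substitute 'o' -> 'a'  (+1)
  8. substitute 'r' -> 'y'  (+1)
Edit distance = 6
Max length = max(8, 7) = 8
Similarity = 1 - 6/8
= 0.2500


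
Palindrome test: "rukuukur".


Word: "rukuukur"
Reversed: "rukuukur"
Forward == Backward? rukuukur == rukuukur
Palindrome = Yes


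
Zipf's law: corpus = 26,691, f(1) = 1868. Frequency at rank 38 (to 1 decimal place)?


Zipf's law: f(r) = f(1) / r
f(1) = 1868
f(38) = 1868 / 38
= 49.2 occurrences


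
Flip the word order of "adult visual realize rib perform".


Original: "adult visual realize rib perform"
Words (1..n): adult | visual | realize | rib | perform
Reversed (n..1): perform | rib | realize | visual | adult
Result = "perform rib realize visual adult"


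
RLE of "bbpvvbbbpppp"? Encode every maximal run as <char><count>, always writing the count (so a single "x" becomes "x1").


String: "bbpvvbbbpppp"
Scanning for consecutive runs:
  'b' x 2
  'p' x 1
  'v' x 2
  'b' x 3
  'p' x 4
RLE = "b2p1v2b3p4"


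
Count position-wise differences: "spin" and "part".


Comparing character by character (same length = 4):
  Pos 0: 's' vs 'p' !=
  Pos 1: 'p' vs 'a' !=
  Pos 2: 'i' vs 'r' !=
  Pos 3: 'n' vs 't' !=
Hamming distance = 4


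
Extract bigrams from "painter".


Word: "painter" (length 7)
Number of bigrams = 7 - 2 + 1 = 6
  Position 0: "pa"
  Position 1: "ai"
  Position 2: "in"
  Position 3: "nt"
  Position 4: "te"
  Position 5: "er"
Bigrams = "pa", "ai", "in", "nt", "te", "er"


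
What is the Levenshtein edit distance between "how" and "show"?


Word 1: "how" (length 3)
Word 2: "show" (length 4)
One optimal edit sequence (insert/delete/substitute each cost 1):
  1. insert 's'  (+1)
  2. keep 'h'
  3. keep 'o'
  4. keep 'w'
Total edit operations: 1
Edit distance = 1


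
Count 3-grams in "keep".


Word: "keep" (length 4)
Number of 3-grams = length - 3 + 1 = 4 - 3 + 1
= 2


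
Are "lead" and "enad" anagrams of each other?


Word 1: "lead" → sorted: adel
Word 2: "enad" → sorted: aden
Same letters? adel != aden
Anagram = No


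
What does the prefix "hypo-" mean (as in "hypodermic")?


Prefix: hypo-
As in: hypodermic -> hypo- + dermic
Meaning = under / below normal


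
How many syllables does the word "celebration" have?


Word: "celebration"
Syllable breakdown: cel | e | bra | tion
Counting: 4 parts
= 4 syllables


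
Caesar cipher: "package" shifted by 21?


Word: "package"
Shift: 21
Each letter → (letter + shift) mod 26:
  'p' (15) + 21 = 10 → 'k'
  'a' (0) + 21 = 21 → 'v'
  'c' (2) + 21 = 23 → 'x'
  'k' (10) + 21 = 5 → 'f'
  'a' (0) + 21 = 21 → 'v'
  'g' (6) + 21 = 1 → 'b'
  'e' (4) + 21 = 25 → 'z'
Result = "kvxfvbz"


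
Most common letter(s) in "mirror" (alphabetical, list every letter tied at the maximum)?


Word: "mirror"
Letter counts:
  'i': 1
  'm': 1
  'o': 1
  'r': 3
Maximum count = 3
Most frequent = 'r' (3 times each)


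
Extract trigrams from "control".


Word: "control" (length 7)
Number of trigrams = 7 - 3 + 1 = 5
  Position 0: "con"
  Position 1: "ont"
  Position 2: "ntr"
  Position 3: "tro"
  Position 4: "rol"
Trigrams = "con", "ont", "ntr", "tro", "rol"


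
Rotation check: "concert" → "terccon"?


Word: "concert", Candidate: "terccon"
Method: check if candidate is substring of word+word
"concertconcert" contains "terccon"? No
Is rotation = No


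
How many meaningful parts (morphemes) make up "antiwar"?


Word: "antiwar"
Morphemes: anti- + war
Each morpheme carries meaning
= 2 morphemes


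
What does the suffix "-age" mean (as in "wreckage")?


Suffix: -age
Example: wreckage = wreck + -age
Meaning = result / collection


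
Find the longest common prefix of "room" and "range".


Word 1: "room"
Word 2: "range"
Comparing from start:
  Pos 0: 'r' == 'r'
  Pos 1: 'o' != 'a' (stop)
LCP = "r" (length 1)


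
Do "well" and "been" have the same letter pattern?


Pattern of "well": [0, 1, 2, 2]
Pattern of "been": [0, 1, 1, 2]
Patterns do not match
Same pattern = No


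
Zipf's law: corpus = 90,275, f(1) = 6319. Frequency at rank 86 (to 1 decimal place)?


Zipf's law: f(r) = f(1) / r
f(1) = 6319
f(86) = 6319 / 86
= 73.5 occurrences


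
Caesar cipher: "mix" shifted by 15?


Word: "mix"
Shift: 15
Each letter → (letter + shift) mod 26:
  'm' (12) + 15 = 1 → 'b'
  'i' (8) + 15 = 23 → 'x'
  'x' (23) + 15 = 12 → 'm'
Result = "bxm"


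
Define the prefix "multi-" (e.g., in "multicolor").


Prefix: multi-
As in: multicolor -> multi- + color
Meaning = many


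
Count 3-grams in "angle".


Word: "angle" (length 5)
Number of 3-grams = length - 3 + 1 = 5 - 3 + 1
= 3


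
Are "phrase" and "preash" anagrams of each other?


Word 1: "phrase" → sorted: aehprs
Word 2: "preash" → sorted: aehprs
Same letters? aehprs == aehprs
Anagram = Yes


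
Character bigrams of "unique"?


Word: "unique" (length 6)
Number of bigrams = 6 - 2 + 1 = 5
  Position 0: "un"
  Position 1: "ni"
  Position 2: "iq"
  Position 3: "qu"
  Position 4: "ue"
Bigrams = "un", "ni", "iq", "qu", "ue"


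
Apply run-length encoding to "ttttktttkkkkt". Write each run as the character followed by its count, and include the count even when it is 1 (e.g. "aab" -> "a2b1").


String: "ttttktttkkkkt"
Scanning for consecutive runs:
  't' x 4
  'k' x 1
  't' x 3
  'k' x 4
  't' x 1
RLE = "t4k1t3k4t1"


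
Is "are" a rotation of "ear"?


Word: "ear", Candidate: "are"
Method: check if candidate is substring of word+word
"earear" contains "are"? Yes
Is rotation = Yes


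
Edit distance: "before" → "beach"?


Word 1: "before" (length 6)
Word 2: "beach" (length 5)
One optimal edit sequence (insert/delete/substitute each cost 1):
  1. keep 'b'
  2. keep 'e'
  3. delete 'f'  (+1)
  4. substitute 'o' -> 'a'  (+1)
  5. substitute 'r' -> 'c'  (+1)
  6. substitute 'e' -> 'h'  (+1)
Total edit operations: 4
Edit distance = 4


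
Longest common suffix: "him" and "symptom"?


Word 1: "him"
Word 2: "symptom"
Comparing from end:
  Pos -1: 'm' == 'm'
  Pos -2: 'i' != 'o' (stop)
LCS = "m" (length 1)


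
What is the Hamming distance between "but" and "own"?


Comparing character by character (same length = 3):
  Pos 0: 'b' vs 'o' !=
  Pos 1: 'u' vs 'w' !=
  Pos 2: 't' vs 'n' !=
Hamming distance = 3


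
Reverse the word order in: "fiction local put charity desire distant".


Original: "fiction local put charity desire distant"
Words (1..n): fiction | local | put | charity | desire | distant
Reversed (n..1): distant | desire | charity | put | local | fiction
Result = "distant desire charity put local fiction"


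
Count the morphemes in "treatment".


Word: "treatment"
Morphemes: treat / -ment
Each morpheme carries meaning
= 2 morphemes


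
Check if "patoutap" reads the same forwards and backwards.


Word: "patoutap"
Reversed: "patuotap"
Forward == Backward? patoutap != patuotap
Palindrome = No


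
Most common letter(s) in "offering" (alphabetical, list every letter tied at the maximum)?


Word: "offering"
Letter counts:
  'e': 1
  'f': 2
  'g': 1
  'i': 1
  'n': 1
  'o': 1
  'r': 1
Maximum count = 2
Most frequent = 'f' (2 times each)


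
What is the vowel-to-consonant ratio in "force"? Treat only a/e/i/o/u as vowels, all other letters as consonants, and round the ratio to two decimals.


Word: "force"
Vowels (a,e,i,o,u): 2
Consonants: 3
Ratio = 2/3
= 0.67


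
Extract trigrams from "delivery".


Word: "delivery" (length 8)
Number of trigrams = 8 - 3 + 1 = 6
  Position 0: "del"
  Position 1: "eli"
  Position 2: "liv"
  Position 3: "ive"
  Position 4: "ver"
  Position 5: "ery"
Trigrams = "del", "eli", "liv", "ive", "ver", "ery"


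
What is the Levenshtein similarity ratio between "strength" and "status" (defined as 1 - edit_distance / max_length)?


Word 1: "strength" (length 8)
Word 2: "status" (length 6)
One optimal edit sequence:
  1. keep 's'
  2. keep 't'
  3. delete 'r'  (+1)
  4. delete 'e'  (+1)
  5. substitute 'n' -> 'a'  (+1)
  6. substitute 'g' -> 't'  (+1)
  7. substitute 't' -> 'u'  (+1)
  8. substitute 'h' -> 's'  (+1)
Edit distance = 6
Max length = max(8, 6) = 8
Similarity = 1 - 6/8
= 0.2500


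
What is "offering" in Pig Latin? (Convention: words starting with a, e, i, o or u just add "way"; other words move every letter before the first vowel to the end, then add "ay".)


Word: "offering"
Starts with vowel → add 'way'
Pig Latin = "offeringway"


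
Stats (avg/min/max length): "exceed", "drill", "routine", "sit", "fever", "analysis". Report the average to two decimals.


Lengths: "exceed"=6, "drill"=5, "routine"=7, "sit"=3, "fever"=5, "analysis"=8
Sum = 34, Count = 6
Average = 34/6 = 5.67
= avg=5.67, min=3, max=8


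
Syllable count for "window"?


Word: "window"
Syllable breakdown: win · dow
Counting: 2 parts
= 2 syllables


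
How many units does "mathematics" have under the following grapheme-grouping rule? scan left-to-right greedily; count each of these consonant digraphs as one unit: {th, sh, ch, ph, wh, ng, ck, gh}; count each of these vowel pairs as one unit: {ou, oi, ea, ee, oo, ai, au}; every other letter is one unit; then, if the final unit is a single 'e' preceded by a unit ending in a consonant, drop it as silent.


Word: "mathematics" (11 letters)
Left-to-right scan:
  1. 'm' (letter)
  2. 'a' (letter)
  3. 'th' (digraph)
  4. 'e' (letter)
  5. 'm' (letter)
  6. 'a' (letter)
  7. 't' (letter)
  8. 'i' (letter)
  9. 'c' (letter)
  10. 's' (letter)
Units from scan: 10
Sound units = 10 units


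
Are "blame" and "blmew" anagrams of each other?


Word 1: "blame" → sorted: abelm
Word 2: "blmew" → sorted: belmw
Same letters? abelm != belmw
Anagram = No


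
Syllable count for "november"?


Word: "november"
Syllable breakdown: no · vem · ber
Counting: 3 parts
= 3 syllables


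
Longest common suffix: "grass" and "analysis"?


Word 1: "grass"
Word 2: "analysis"
Comparing from end:
  Pos -1: 's' == 's'
  Pos -2: 's' != 'i' (stop)
LCS = "s" (length 1)


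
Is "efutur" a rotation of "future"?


Word: "future", Candidate: "efutur"
Method: check if candidate is substring of word+word
"futurefuture" contains "efutur"? Yes
Is rotation = Yes


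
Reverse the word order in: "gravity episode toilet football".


Original: "gravity episode toilet football"
Words (1..n): gravity | episode | toilet | football
Reversed (n..1): football | toilet | episode | gravity
Result = "football toilet episode gravity"


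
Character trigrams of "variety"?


Word: "variety" (length 7)
Number of trigrams = 7 - 3 + 1 = 5
  Position 0: "var"
  Position 1: "ari"
  Position 2: "rie"
  Position 3: "iet"
  Position 4: "ety"
Trigrams = "var", "ari", "rie", "iet", "ety"


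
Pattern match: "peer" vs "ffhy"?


Pattern of "peer": [0, 1, 1, 2]
Pattern of "ffhy": [0, 0, 1, 2]
Patterns do not match
Same pattern = No


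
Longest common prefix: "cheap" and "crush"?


Word 1: "cheap"
Word 2: "crush"
Comparing from start:
  Pos 0: 'c' == 'c'
  Pos 1: 'h' != 'r' (stop)
LCP = "c" (length 1)


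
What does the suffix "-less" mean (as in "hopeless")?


Suffix: -less
As in: hopeless -> hope + -less
Meaning = without


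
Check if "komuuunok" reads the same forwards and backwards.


Word: "komuuunok"
Reversed: "konuuumok"
Forward == Backward? komuuunok != konuuumok
Palindrome = No


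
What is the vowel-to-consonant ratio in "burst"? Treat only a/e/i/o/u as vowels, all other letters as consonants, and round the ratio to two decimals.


Word: "burst"
Vowels (a,e,i,o,u): 1
Consonants: 4
Ratio = 1/4
= 0.25


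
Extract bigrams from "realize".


Word: "realize" (length 7)
Number of bigrams = 7 - 2 + 1 = 6
  Position 0: "re"
  Position 1: "ea"
  Position 2: "al"
  Position 3: "li"
  Position 4: "iz"
  Position 5: "ze"
Bigrams = "re", "ea", "al", "li", "iz", "ze"


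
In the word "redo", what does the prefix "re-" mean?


Prefix: re-
As in: redo -> re- + do
Meaning = again


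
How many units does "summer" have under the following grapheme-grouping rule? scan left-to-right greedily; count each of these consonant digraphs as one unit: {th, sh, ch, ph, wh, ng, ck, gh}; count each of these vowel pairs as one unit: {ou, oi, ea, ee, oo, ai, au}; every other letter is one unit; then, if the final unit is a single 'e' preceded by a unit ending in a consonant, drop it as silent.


Word: "summer" (6 letters)
Left-to-right scan:
  (1) 's' (letter)
  (2) 'u' (letter)
  (3) 'm' (letter)
  (4) 'm' (letter)
  (5) 'e' (letter)
  (6) 'r' (letter)
Units from scan: 6
Sound units = 6 units


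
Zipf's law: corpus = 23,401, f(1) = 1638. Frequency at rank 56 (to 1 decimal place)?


Zipf's law: f(r) = f(1) / r
f(1) = 1638
f(56) = 1638 / 56
= 29.3 occurrences


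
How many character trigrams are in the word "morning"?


Word: "morning" (length 7)
Number of 3-grams = length - 3 + 1 = 7 - 3 + 1
= 5


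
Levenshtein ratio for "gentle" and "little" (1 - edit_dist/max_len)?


Word 1: "gentle" (length 6)
Word 2: "little" (length 6)
One optimal edit sequence:
  1. substitute 'g' -> 'l'  (+1)
  2. substitute 'e' -> 'i'  (+1)
  3. substitute 'n' -> 't'  (+1)
  4. keep 't'
  5. keep 'l'
  6. keep 'e'
Edit distance = 3
Max length = max(6, 6) = 6
Similarity = 1 - 3/6
= 0.5000


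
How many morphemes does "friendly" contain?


Word: "friendly"
Morphemes: friend + -ly
Each morpheme carries meaning
= 2 morphemes


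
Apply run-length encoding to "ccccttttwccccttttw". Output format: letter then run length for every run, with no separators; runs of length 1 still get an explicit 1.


String: "ccccttttwccccttttw"
Scanning for consecutive runs:
  'c' x 4
  't' x 4
  'w' x 1
  'c' x 4
  't' x 4
  'w' x 1
RLE = "c4t4w1c4t4w1"


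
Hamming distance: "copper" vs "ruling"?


Comparing character by character (same length = 6):
  Pos 0: 'c' vs 'r' !=
  Pos 1: 'o' vs 'u' !=
  Pos 2: 'p' vs 'l' !=
  Pos 3: 'p' vs 'i' !=
  Pos 4: 'e' vs 'n' !=
  Pos 5: 'r' vs 'g' !=
Hamming distance = 6


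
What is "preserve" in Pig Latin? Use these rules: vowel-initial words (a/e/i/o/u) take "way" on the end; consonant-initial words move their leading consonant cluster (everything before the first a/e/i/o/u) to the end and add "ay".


Word: "preserve"
Starts with consonant(s) → move to end, add 'ay'
Consonant cluster: "pr"
Pig Latin = "eservepray"


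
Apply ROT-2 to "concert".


Word: "concert"
Shift: 2
Each letter → (letter + shift) mod 26:
  'c' (2) + 2 = 4 → 'e'
  'o' (14) + 2 = 16 → 'q'
  'n' (13) + 2 = 15 → 'p'
  'c' (2) + 2 = 4 → 'e'
  'e' (4) + 2 = 6 → 'g'
  'r' (17) + 2 = 19 → 't'
  't' (19) + 2 = 21 → 'v'
Result = "eqpegtv"


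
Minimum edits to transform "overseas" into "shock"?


Word 1: "overseas" (length 8)
Word 2: "shock" (length 5)
One optimal edit sequence (insert/delete/substitute each cost 1):
  1. delete 'o'  (+1)
  2. delete 'v'  (+1)
  3. delete 'e'  (+1)
  4. substitute 'r' -> 's'  (+1)
  5. substitute 's' -> 'h'  (+1)
  6. substitute 'e' -> 'o'  (+1)
  7. substitute 'a' -> 'c'  (+1)
  8. substitute 's' -> 'k'  (+1)
Total edit operations: 8
Edit distance = 8


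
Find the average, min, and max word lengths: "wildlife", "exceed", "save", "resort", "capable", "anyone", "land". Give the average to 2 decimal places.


Lengths: "wildlife"=8, "exceed"=6, "save"=4, "resort"=6, "capable"=7, "anyone"=6, "land"=4
Sum = 41, Count = 7
Average = 41/7 = 5.86
= avg=5.86, min=4, max=8


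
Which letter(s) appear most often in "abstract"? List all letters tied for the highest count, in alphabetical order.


Word: "abstract"
Letter counts:
  'a': 2
  'b': 1
  'c': 1
  'r': 1
  's': 1
  't': 2
Maximum count = 2
Most frequent = 'a', 't' (2 times each)


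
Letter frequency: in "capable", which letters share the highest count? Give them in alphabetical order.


Word: "capable"
Letter counts:
  'a': 2
  'b': 1
  'c': 1
  'e': 1
  'l': 1
  'p': 1
Maximum count = 2
Most frequent = 'a' (2 times each)


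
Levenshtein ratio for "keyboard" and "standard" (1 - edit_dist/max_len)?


Word 1: "keyboard" (length 8)
Word 2: "standard" (length 8)
One optimal edit sequence:
  1. substitute 'k' -> 's'  (+1)
  2. substitute 'e' -> 't'  (+1)
  3. substitute 'y' -> 'a'  (+1)
  4. substitute 'b' -> 'n'  (+1)
  5. substitute 'o' -> 'd'  (+1)
  6. keep 'a'
  7. keep 'r'
  8. keep 'd'
Edit distance = 5
Max length = max(8, 8) = 8
Similarity = 1 - 5/8
= 0.3750


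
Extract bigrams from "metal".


Word: "metal" (length 5)
Number of bigrams = 5 - 2 + 1 = 4
  Position 0: "me"
  Position 1: "et"
  Position 2: "ta"
  Position 3: "al"
Bigrams = "me", "et", "ta", "al"


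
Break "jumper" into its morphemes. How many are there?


Word: "jumper"
Morphemes: jump / -er
Each morpheme carries meaning
= 2 morphemes


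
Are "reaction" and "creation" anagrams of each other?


Word 1: "reaction" → sorted: aceinort
Word 2: "creation" → sorted: aceinort
Same letters? aceinort == aceinort
Anagram = Yes


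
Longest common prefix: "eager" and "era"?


Word 1: "eager"
Word 2: "era"
Comparing from start:
  Pos 0: 'e' == 'e'
  Pos 1: 'a' != 'r' (stop)
LCP = "e" (length 1)


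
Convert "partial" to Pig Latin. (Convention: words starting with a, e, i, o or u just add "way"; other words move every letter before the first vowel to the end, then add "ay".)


Word: "partial"
Starts with consonant(s) → move to end, add 'ay'
Consonant cluster: "p"
Pig Latin = "artialpay"


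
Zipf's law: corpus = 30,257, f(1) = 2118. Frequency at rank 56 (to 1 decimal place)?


Zipf's law: f(r) = f(1) / r
f(1) = 2118
f(56) = 2118 / 56
= 37.8 occurrences


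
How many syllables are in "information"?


Word: "information"
Syllable breakdown: in-for-ma-tion
Counting: 4 parts
= 4 syllables


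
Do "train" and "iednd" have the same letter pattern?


Pattern of "train": [0, 1, 2, 3, 4]
Pattern of "iednd": [0, 1, 2, 3, 2]
Patterns do not match
Same pattern = No


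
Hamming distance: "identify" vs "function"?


Comparing character by character (same length = 8):
  Pos 0: 'i' vs 'f' !=
  Pos 1: 'd' vs 'u' !=
  Pos 2: 'e' vs 'n' !=
  Pos 3: 'n' vs 'c' !=
  Pos 4: 't' vs 't' =
  Pos 5: 'i' vs 'i' =
  Pos 6: 'f' vs 'o' !=
  Pos 7: 'y' vs 'n' !=
Hamming distance = 6


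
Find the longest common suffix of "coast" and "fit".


Word 1: "coast"
Word 2: "fit"
Comparing from end:
  Pos -1: 't' == 't'
  Pos -2: 's' != 'i' (stop)
LCS = "t" (length 1)


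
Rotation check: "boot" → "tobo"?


Word: "boot", Candidate: "tobo"
Method: check if candidate is substring of word+word
"bootboot" contains "tobo"? No
Is rotation = No


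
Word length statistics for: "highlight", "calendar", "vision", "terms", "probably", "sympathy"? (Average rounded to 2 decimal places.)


Lengths: "highlight"=9, "calendar"=8, "vision"=6, "terms"=5, "probably"=8, "sympathy"=8
Sum = 44, Count = 6
Average = 44/6 = 7.33
= avg=7.33, min=5, max=9


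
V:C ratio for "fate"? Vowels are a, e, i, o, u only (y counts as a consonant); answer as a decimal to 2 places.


Word: "fate"
Vowels (a,e,i,o,u): 2
Consonants: 2
Ratio = 2/2
= 1.00


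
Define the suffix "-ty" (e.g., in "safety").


Suffix: -ty
Example: safety = safe + -ty
Meaning = quality of


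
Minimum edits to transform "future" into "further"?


Word 1: "future" (length 6)
Word 2: "further" (length 7)
One optimal edit sequence (insert/delete/substitute each cost 1):
  1. keep 'f'
  2. keep 'u'
  3. insert 'r'  (+1)
  4. keep 't'
  5. substitute 'u' -> 'h'  (+1)
  6. substitute 'r' -> 'e'  (+1)
  7. substitute 'e' -> 'r'  (+1)
Total edit operations: 4
Edit distance = 4


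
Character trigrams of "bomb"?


Word: "bomb" (length 4)
Number of trigrams = 4 - 3 + 1 = 2
  Position 0: "bom"
  Position 1: "omb"
Trigrams = "bom", "omb"


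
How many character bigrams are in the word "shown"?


Word: "shown" (length 5)
Number of 2-grams = length - 2 + 1 = 5 - 2 + 1
= 4


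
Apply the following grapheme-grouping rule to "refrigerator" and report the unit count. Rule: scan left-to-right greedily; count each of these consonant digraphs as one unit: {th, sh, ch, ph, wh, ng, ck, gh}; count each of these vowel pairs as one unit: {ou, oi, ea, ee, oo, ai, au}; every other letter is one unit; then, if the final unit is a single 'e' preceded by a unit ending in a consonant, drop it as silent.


Word: "refrigerator" (12 letters)
Left-to-right scan:
  [1] 'r' (letter)
  [2] 'e' (letter)
  [3] 'f' (letter)
  [4] 'r' (letter)
  [5] 'i' (letter)
  [6] 'g' (letter)
  [7] 'e' (letter)
  [8] 'r' (letter)
  [9] 'a' (letter)
  [10] 't' (letter)
  [11] 'o' (letter)
  [12] 'r' (letter)
Units from scan: 12
Sound units = 12 units


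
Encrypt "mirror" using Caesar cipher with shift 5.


Word: "mirror"
Shift: 5
Each letter → (letter + shift) mod 26:
  'm' (12) + 5 = 17 → 'r'
  'i' (8) + 5 = 13 → 'n'
  'r' (17) + 5 = 22 → 'w'
  'r' (17) + 5 = 22 → 'w'
  'o' (14) + 5 = 19 → 't'
  'r' (17) + 5 = 22 → 'w'
Result = "rnwwtw"


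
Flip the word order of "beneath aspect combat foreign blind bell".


Original: "beneath aspect combat foreign blind bell"
Words (1..n): beneath | aspect | combat | foreign | blind | bell
Reversed (n..1): bell | blind | foreign | combat | aspect | beneath
Result = "bell blind foreign combat aspect beneath"


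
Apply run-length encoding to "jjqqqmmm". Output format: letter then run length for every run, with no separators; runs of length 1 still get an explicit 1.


String: "jjqqqmmm"
Scanning for consecutive runs:
  'j' x 2
  'q' x 3
  'm' x 3
RLE = "j2q3m3"


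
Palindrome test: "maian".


Word: "maian"
Reversed: "naiam"
Forward == Backward? maian != naiam
Palindrome = No


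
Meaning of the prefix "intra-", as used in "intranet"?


Prefix: intra-
As in: intranet -> intra- + net
Meaning = within


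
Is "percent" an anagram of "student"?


Word 1: "student" → sorted: densttu
Word 2: "percent" → sorted: ceenprt
Same letters? densttu != ceenprt
Anagram = No


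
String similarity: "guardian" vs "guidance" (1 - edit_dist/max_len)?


Word 1: "guardian" (length 8)
Word 2: "guidance" (length 8)
One optimal edit sequence:
  1. keep 'g'
  2. keep 'u'
  3. delete 'a'  (+1)
  4. substitute 'r' -> 'i'  (+1)
  5. keep 'd'
  6. delete 'i'  (+1)
  7. keep 'a'
  8. keep 'n'
  9. insert 'c'  (+1)
  10. insert 'e'  (+1)
Edit distance = 5
Max length = max(8, 8) = 8
Similarity = 1 - 5/8
= 0.3750


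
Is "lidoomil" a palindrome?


Word: "lidoomil"
Reversed: "limoodil"
Forward == Backward? lidoomil != limoodil
Palindrome = No


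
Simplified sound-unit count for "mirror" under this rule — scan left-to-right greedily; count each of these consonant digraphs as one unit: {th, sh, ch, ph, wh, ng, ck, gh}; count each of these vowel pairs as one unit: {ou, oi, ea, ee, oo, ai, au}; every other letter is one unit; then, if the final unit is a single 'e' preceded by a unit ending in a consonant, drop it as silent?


Word: "mirror" (6 letters)
Left-to-right scan:
  (1) 'm' (letter)
  (2) 'i' (letter)
  (3) 'r' (letter)
  (4) 'r' (letter)
  (5) 'o' (letter)
  (6) 'r' (letter)
Units from scan: 6
Sound units = 6 units


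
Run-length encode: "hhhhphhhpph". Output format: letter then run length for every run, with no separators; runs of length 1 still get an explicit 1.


String: "hhhhphhhpph"
Scanning for consecutive runs:
  'h' x 4
  'p' x 1
  'h' x 3
  'p' x 2
  'h' x 1
RLE = "h4p1h3p2h1"


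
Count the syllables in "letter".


Word: "letter"
Syllable breakdown: let | ter
Counting: 2 parts
= 2 syllables


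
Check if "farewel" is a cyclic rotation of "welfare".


Word: "welfare", Candidate: "farewel"
Method: check if candidate is substring of word+word
"welfarewelfare" contains "farewel"? Yes
Is rotation = Yes


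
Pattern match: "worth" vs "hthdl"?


Pattern of "worth": [0, 1, 2, 3, 4]
Pattern of "hthdl": [0, 1, 0, 2, 3]
Patterns do not match
Same pattern = No


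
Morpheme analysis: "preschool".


Word: "preschool"
Morphemes: pre- | school
Each morpheme carries meaning
= 2 morphemes


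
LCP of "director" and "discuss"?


Word 1: "director"
Word 2: "discuss"
Comparing from start:
  Pos 0: 'd' == 'd'
  Pos 1: 'i' == 'i'
  Pos 2: 'r' != 's' (stop)
LCP = "di" (length 2)


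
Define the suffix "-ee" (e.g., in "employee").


Suffix: -ee
Example: employee = employ + -ee
Meaning = one who receives


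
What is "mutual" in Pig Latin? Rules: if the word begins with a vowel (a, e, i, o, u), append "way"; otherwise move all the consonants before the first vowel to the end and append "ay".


Word: "mutual"
Starts with consonant(s) → move to end, add 'ay'
Consonant cluster: "m"
Pig Latin = "utualmay"
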